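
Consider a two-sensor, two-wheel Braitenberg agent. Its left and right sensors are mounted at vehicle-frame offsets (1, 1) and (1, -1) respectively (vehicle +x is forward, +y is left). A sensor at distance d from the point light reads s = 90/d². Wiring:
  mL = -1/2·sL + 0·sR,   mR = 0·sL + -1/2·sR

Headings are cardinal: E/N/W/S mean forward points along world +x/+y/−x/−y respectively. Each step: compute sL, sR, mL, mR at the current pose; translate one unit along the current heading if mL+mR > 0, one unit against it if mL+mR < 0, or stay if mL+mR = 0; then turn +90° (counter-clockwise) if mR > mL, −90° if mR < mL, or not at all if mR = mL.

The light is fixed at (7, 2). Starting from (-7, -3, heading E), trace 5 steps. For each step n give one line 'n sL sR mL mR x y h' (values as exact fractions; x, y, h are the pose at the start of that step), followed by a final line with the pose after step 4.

n=0: pose=(-7,-3,E); sL=18/37, sR=18/41; mL=-9/37, mR=-9/41; mL+mR=-702/1517 → advance -1; mR−mL=36/1517 → turn +1·90°
n=1: pose=(-8,-3,N); sL=45/136, sR=45/106; mL=-45/272, mR=-45/212; mL+mR=-5445/14416 → advance -1; mR−mL=-675/14416 → turn -1·90°
n=2: pose=(-8,-4,E); sL=90/221, sR=18/49; mL=-45/221, mR=-9/49; mL+mR=-4194/10829 → advance -1; mR−mL=216/10829 → turn +1·90°
n=3: pose=(-9,-4,N); sL=45/157, sR=9/25; mL=-45/314, mR=-9/50; mL+mR=-1269/3925 → advance -1; mR−mL=-144/3925 → turn -1·90°
n=4: pose=(-9,-5,E); sL=10/29, sR=90/289; mL=-5/29, mR=-45/289; mL+mR=-2750/8381 → advance -1; mR−mL=140/8381 → turn +1·90°

0 18/37 18/41 -9/37 -9/41 -7 -3 E
1 45/136 45/106 -45/272 -45/212 -8 -3 N
2 90/221 18/49 -45/221 -9/49 -8 -4 E
3 45/157 9/25 -45/314 -9/50 -9 -4 N
4 10/29 90/289 -5/29 -45/289 -9 -5 E
final -10 -5 N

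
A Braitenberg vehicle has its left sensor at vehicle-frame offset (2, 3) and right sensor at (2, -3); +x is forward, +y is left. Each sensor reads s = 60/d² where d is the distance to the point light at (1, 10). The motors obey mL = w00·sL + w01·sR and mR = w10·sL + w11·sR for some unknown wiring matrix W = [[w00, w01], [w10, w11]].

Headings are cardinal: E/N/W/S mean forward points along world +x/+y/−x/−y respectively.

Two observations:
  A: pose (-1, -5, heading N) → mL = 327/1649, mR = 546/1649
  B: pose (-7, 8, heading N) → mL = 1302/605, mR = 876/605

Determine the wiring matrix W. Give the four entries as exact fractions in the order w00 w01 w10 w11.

-1/2 1 1/2 1/2

obs A: pose=(-1,-5,N) → sL=30/97, sR=6/17, mL=327/1649, mR=546/1649
obs B: pose=(-7,8,N) → sL=60/121, sR=12/5, mL=1302/605, mR=876/605
sensor matrix S = [[30/97, 6/17], [60/121, 12/5]]; det S = 113184/199529
solve [mL_A; mL_B] = S·[w00; w01] and [mR_A; mR_B] = S·[w10; w11]:
  w00 = -1/2, w01 = 1, w10 = 1/2, w11 = 1/2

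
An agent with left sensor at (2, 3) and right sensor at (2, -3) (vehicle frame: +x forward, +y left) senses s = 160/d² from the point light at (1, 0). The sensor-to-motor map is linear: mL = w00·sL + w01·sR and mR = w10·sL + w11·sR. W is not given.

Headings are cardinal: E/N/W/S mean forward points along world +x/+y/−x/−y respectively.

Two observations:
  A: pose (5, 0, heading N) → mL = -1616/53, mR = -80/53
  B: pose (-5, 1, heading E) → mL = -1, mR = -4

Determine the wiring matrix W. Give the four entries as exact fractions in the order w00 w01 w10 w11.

-1 1/2 0 -1/2

obs A: pose=(5,0,N) → sL=32, sR=160/53, mL=-1616/53, mR=-80/53
obs B: pose=(-5,1,E) → sL=5, sR=8, mL=-1, mR=-4
sensor matrix S = [[32, 160/53], [5, 8]]; det S = 12768/53
solve [mL_A; mL_B] = S·[w00; w01] and [mR_A; mR_B] = S·[w10; w11]:
  w00 = -1, w01 = 1/2, w10 = 0, w11 = -1/2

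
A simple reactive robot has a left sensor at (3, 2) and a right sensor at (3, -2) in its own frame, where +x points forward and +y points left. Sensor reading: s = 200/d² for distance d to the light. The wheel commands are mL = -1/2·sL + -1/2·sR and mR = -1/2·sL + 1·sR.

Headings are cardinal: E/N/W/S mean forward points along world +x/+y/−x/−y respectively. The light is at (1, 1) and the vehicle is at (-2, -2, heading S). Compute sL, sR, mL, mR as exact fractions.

200/37 200/61 -9800/2257 1300/2257

left sensor world pos  = (0, -5); dL² = 37
right sensor world pos = (-4, -5); dR² = 61
sL = 200/37 = 200/37
sR = 200/61 = 200/61
mL = -1/2·sL + -1/2·sR = -9800/2257
mR = -1/2·sL + 1·sR = 1300/2257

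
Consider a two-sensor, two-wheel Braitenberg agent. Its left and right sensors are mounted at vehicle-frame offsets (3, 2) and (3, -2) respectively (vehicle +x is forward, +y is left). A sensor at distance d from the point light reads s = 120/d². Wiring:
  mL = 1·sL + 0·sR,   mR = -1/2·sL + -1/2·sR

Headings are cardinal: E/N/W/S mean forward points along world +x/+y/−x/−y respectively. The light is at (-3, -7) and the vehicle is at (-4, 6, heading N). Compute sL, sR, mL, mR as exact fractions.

24/53 120/257 24/53 -6264/13621

left sensor world pos  = (-6, 9); dL² = 265
right sensor world pos = (-2, 9); dR² = 257
sL = 120/265 = 24/53
sR = 120/257 = 120/257
mL = 1·sL + 0·sR = 24/53
mR = -1/2·sL + -1/2·sR = -6264/13621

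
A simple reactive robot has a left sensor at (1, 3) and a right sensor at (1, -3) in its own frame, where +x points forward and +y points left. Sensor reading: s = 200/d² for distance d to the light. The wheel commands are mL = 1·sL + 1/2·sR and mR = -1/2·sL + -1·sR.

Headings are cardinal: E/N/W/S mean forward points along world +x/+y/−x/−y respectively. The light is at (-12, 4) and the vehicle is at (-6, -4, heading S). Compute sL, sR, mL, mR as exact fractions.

100/81 20/9 190/81 -230/81

left sensor world pos  = (-3, -5); dL² = 162
right sensor world pos = (-9, -5); dR² = 90
sL = 200/162 = 100/81
sR = 200/90 = 20/9
mL = 1·sL + 1/2·sR = 190/81
mR = -1/2·sL + -1·sR = -230/81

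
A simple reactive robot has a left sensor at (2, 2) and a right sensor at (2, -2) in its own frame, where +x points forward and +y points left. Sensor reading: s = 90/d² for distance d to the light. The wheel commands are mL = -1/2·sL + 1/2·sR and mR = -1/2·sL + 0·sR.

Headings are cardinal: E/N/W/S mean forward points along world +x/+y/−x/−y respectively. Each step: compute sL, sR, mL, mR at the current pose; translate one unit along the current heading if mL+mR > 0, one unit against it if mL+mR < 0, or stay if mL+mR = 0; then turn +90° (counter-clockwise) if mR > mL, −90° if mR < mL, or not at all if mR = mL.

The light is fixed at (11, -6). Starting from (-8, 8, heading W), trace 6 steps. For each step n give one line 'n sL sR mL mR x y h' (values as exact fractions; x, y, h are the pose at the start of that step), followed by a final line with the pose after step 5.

0 2/13 90/697 -112/9061 -1/13 -8 8 W
1 45/328 45/256 405/20992 -45/656 -7 8 N
2 90/481 90/377 360/13949 -45/481 -7 7 E
3 9/41 45/281 -342/11521 -9/82 -8 7 S
4 2/13 90/697 -112/9061 -1/13 -8 8 W
5 45/328 45/256 405/20992 -45/656 -7 8 N
final -7 7 E

n=0: pose=(-8,8,W); sL=2/13, sR=90/697; mL=-112/9061, mR=-1/13; mL+mR=-809/9061 → advance -1; mR−mL=-45/697 → turn -1·90°
n=1: pose=(-7,8,N); sL=45/328, sR=45/256; mL=405/20992, mR=-45/656; mL+mR=-1035/20992 → advance -1; mR−mL=-45/512 → turn -1·90°
n=2: pose=(-7,7,E); sL=90/481, sR=90/377; mL=360/13949, mR=-45/481; mL+mR=-945/13949 → advance -1; mR−mL=-45/377 → turn -1·90°
n=3: pose=(-8,7,S); sL=9/41, sR=45/281; mL=-342/11521, mR=-9/82; mL+mR=-3213/23042 → advance -1; mR−mL=-45/562 → turn -1·90°
n=4: pose=(-8,8,W); sL=2/13, sR=90/697; mL=-112/9061, mR=-1/13; mL+mR=-809/9061 → advance -1; mR−mL=-45/697 → turn -1·90°
n=5: pose=(-7,8,N); sL=45/328, sR=45/256; mL=405/20992, mR=-45/656; mL+mR=-1035/20992 → advance -1; mR−mL=-45/512 → turn -1·90°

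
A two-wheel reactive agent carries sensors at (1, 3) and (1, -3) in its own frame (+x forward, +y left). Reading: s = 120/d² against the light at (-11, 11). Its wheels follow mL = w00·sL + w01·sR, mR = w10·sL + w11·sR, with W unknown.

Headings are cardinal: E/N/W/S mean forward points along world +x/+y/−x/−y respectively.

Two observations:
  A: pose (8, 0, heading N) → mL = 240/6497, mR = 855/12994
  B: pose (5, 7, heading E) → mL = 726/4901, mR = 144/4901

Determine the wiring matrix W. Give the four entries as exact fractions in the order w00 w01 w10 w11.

obs A: pose=(8,0,N) → sL=30/89, sR=15/73, mL=240/6497, mR=855/12994
obs B: pose=(5,7,E) → sL=12/29, sR=60/169, mL=726/4901, mR=144/4901
sensor matrix S = [[30/89, 15/73], [12/29, 60/169]]; det S = 1103220/31841797
solve [mL_A; mL_B] = S·[w00; w01] and [mR_A; mR_B] = S·[w10; w11]:
  w00 = -1/2, w01 = 1, w10 = 1/2, w11 = -1/2

-1/2 1 1/2 -1/2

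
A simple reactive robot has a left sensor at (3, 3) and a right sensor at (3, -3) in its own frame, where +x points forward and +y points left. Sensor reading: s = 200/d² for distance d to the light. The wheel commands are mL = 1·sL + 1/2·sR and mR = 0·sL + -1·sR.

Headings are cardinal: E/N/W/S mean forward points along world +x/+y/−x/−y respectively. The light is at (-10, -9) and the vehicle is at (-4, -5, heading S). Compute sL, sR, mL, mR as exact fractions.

left sensor world pos  = (-1, -8); dL² = 82
right sensor world pos = (-7, -8); dR² = 10
sL = 200/82 = 100/41
sR = 200/10 = 20
mL = 1·sL + 1/2·sR = 510/41
mR = 0·sL + -1·sR = -20

100/41 20 510/41 -20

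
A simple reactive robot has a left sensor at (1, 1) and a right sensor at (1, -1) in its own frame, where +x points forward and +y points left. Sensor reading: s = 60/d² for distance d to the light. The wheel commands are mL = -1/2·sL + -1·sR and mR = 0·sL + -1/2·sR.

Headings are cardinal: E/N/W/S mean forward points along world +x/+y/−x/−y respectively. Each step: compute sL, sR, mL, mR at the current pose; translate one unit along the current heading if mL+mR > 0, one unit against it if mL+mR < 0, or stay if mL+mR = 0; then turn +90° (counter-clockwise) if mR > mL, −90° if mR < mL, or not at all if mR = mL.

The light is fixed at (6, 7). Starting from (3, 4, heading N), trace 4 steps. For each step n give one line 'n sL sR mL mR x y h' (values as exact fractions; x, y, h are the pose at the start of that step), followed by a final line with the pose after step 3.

0 3 15/2 -9 -15/4 3 4 N
1 60/41 12/5 -642/205 -6/5 3 3 W
2 30/13 30/17 -645/221 -15/17 4 3 S
3 12 60/17 -162/17 -30/17 4 4 E
final 3 4 N

n=0: pose=(3,4,N); sL=3, sR=15/2; mL=-9, mR=-15/4; mL+mR=-51/4 → advance -1; mR−mL=21/4 → turn +1·90°
n=1: pose=(3,3,W); sL=60/41, sR=12/5; mL=-642/205, mR=-6/5; mL+mR=-888/205 → advance -1; mR−mL=396/205 → turn +1·90°
n=2: pose=(4,3,S); sL=30/13, sR=30/17; mL=-645/221, mR=-15/17; mL+mR=-840/221 → advance -1; mR−mL=450/221 → turn +1·90°
n=3: pose=(4,4,E); sL=12, sR=60/17; mL=-162/17, mR=-30/17; mL+mR=-192/17 → advance -1; mR−mL=132/17 → turn +1·90°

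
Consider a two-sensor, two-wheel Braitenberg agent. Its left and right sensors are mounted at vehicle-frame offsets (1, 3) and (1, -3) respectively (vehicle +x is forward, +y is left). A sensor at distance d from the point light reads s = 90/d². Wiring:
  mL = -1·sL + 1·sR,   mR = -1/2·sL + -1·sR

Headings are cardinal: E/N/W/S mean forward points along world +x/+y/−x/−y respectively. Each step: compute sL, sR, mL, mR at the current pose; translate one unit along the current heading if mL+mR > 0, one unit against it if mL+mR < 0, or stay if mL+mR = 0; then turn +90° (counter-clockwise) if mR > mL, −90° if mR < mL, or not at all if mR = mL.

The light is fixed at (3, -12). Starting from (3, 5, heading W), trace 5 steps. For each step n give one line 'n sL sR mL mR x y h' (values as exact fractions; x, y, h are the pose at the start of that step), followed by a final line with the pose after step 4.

n=0: pose=(3,5,W); sL=90/197, sR=90/401; mL=-18360/78997, mR=-35775/78997; mL+mR=-135/197 → advance -1; mR−mL=-17415/78997 → turn -1·90°
n=1: pose=(4,5,N); sL=45/164, sR=9/34; mL=-27/2788, mR=-2241/5576; mL+mR=-135/328 → advance -1; mR−mL=-2187/5576 → turn -1·90°
n=2: pose=(4,4,E); sL=18/73, sR=90/173; mL=3456/12629, mR=-8127/12629; mL+mR=-27/73 → advance -1; mR−mL=-11583/12629 → turn -1·90°
n=3: pose=(3,4,S); sL=5/13, sR=5/13; mL=0, mR=-15/26; mL+mR=-15/26 → advance -1; mR−mL=-15/26 → turn -1·90°
n=4: pose=(3,5,W); sL=90/197, sR=90/401; mL=-18360/78997, mR=-35775/78997; mL+mR=-135/197 → advance -1; mR−mL=-17415/78997 → turn -1·90°

0 90/197 90/401 -18360/78997 -35775/78997 3 5 W
1 45/164 9/34 -27/2788 -2241/5576 4 5 N
2 18/73 90/173 3456/12629 -8127/12629 4 4 E
3 5/13 5/13 0 -15/26 3 4 S
4 90/197 90/401 -18360/78997 -35775/78997 3 5 W
final 4 5 N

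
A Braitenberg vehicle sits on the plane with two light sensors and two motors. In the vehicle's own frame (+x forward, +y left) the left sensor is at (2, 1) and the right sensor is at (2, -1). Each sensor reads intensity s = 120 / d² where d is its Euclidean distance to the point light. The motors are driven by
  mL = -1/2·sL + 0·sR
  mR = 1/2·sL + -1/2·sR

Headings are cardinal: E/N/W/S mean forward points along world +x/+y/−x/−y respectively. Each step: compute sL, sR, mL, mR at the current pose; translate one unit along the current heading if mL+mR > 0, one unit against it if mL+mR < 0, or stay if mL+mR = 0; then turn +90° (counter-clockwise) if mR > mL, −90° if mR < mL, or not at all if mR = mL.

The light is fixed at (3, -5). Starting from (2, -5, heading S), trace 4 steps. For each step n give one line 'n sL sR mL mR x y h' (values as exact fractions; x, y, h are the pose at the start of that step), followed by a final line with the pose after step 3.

0 30 15 -15 15/2 2 -5 S
1 24 120 -12 -48 2 -4 E
2 60 12 -30 24 1 -4 S
3 40/3 120 -20/3 -160/3 1 -3 E
final 0 -3 S

n=0: pose=(2,-5,S); sL=30, sR=15; mL=-15, mR=15/2; mL+mR=-15/2 → advance -1; mR−mL=45/2 → turn +1·90°
n=1: pose=(2,-4,E); sL=24, sR=120; mL=-12, mR=-48; mL+mR=-60 → advance -1; mR−mL=-36 → turn -1·90°
n=2: pose=(1,-4,S); sL=60, sR=12; mL=-30, mR=24; mL+mR=-6 → advance -1; mR−mL=54 → turn +1·90°
n=3: pose=(1,-3,E); sL=40/3, sR=120; mL=-20/3, mR=-160/3; mL+mR=-60 → advance -1; mR−mL=-140/3 → turn -1·90°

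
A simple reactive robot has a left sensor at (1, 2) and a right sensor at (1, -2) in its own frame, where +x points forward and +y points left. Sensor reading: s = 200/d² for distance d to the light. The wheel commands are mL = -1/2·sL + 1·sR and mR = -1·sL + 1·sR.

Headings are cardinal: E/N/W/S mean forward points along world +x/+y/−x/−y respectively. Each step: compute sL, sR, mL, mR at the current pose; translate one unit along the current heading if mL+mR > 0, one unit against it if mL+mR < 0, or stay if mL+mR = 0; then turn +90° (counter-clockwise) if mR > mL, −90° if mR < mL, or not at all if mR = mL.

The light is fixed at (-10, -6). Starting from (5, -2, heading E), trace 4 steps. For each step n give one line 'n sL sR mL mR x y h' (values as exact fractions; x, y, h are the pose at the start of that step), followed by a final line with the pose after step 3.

0 50/73 10/13 405/949 80/949 5 -2 E
1 200/333 40/41 9220/13653 5120/13653 6 -2 S
2 100/113 4/5 202/565 -48/565 6 -3 W
3 40/37 40/61 260/2257 -960/2257 5 -3 N
final 5 -4 E

n=0: pose=(5,-2,E); sL=50/73, sR=10/13; mL=405/949, mR=80/949; mL+mR=485/949 → advance +1; mR−mL=-25/73 → turn -1·90°
n=1: pose=(6,-2,S); sL=200/333, sR=40/41; mL=9220/13653, mR=5120/13653; mL+mR=4780/4551 → advance +1; mR−mL=-100/333 → turn -1·90°
n=2: pose=(6,-3,W); sL=100/113, sR=4/5; mL=202/565, mR=-48/565; mL+mR=154/565 → advance +1; mR−mL=-50/113 → turn -1·90°
n=3: pose=(5,-3,N); sL=40/37, sR=40/61; mL=260/2257, mR=-960/2257; mL+mR=-700/2257 → advance -1; mR−mL=-20/37 → turn -1·90°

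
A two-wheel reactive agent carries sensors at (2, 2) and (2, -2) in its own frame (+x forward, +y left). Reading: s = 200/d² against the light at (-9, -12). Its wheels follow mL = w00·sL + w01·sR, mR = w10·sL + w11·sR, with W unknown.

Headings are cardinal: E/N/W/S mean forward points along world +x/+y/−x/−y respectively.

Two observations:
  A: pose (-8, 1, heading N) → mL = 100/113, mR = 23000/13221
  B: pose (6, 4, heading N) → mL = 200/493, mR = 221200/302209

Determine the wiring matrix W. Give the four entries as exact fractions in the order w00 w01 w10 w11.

1 0 1 1

obs A: pose=(-8,1,N) → sL=100/113, sR=100/117, mL=100/113, mR=23000/13221
obs B: pose=(6,4,N) → sL=200/493, sR=200/613, mL=200/493, mR=221200/302209
sensor matrix S = [[100/113, 100/117], [200/493, 200/613]]; det S = -231760000/3995505189
solve [mL_A; mL_B] = S·[w00; w01] and [mR_A; mR_B] = S·[w10; w11]:
  w00 = 1, w01 = 0, w10 = 1, w11 = 1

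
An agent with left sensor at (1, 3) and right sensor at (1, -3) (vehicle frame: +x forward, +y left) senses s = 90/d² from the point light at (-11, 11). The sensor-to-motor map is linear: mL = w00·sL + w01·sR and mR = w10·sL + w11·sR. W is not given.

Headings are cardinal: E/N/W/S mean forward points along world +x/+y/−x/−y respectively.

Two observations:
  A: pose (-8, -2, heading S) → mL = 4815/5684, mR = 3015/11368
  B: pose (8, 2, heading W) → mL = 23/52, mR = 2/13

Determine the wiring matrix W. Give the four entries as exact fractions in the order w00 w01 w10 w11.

1 1 -1/2 1

obs A: pose=(-8,-2,S) → sL=45/116, sR=45/98, mL=4815/5684, mR=3015/11368
obs B: pose=(8,2,W) → sL=5/26, sR=1/4, mL=23/52, mR=2/13
sensor matrix S = [[45/116, 45/98], [5/26, 1/4]]; det S = 2565/295568
solve [mL_A; mL_B] = S·[w00; w01] and [mR_A; mR_B] = S·[w10; w11]:
  w00 = 1, w01 = 1, w10 = -1/2, w11 = 1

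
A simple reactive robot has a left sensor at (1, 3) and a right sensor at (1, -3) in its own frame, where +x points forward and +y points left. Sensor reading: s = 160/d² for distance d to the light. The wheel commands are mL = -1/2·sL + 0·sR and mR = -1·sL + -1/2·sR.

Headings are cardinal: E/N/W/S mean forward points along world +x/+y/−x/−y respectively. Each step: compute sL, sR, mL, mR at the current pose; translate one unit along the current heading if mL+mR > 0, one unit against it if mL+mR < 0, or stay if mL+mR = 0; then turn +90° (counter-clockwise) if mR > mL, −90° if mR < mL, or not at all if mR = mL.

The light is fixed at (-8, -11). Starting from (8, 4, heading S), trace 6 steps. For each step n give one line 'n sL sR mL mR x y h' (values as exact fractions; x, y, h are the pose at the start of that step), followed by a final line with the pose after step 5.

n=0: pose=(8,4,S); sL=160/557, sR=32/73; mL=-80/557, mR=-20592/40661; mL+mR=-26432/40661 → advance -1; mR−mL=-14752/40661 → turn -1·90°
n=1: pose=(8,5,W); sL=80/197, sR=80/293; mL=-40/197, mR=-31320/57721; mL+mR=-43040/57721 → advance -1; mR−mL=-19600/57721 → turn -1·90°
n=2: pose=(9,5,N); sL=32/97, sR=160/689; mL=-16/97, mR=-29808/66833; mL+mR=-40832/66833 → advance -1; mR−mL=-18784/66833 → turn -1·90°
n=3: pose=(9,4,E); sL=20/81, sR=40/117; mL=-10/81, mR=-440/1053; mL+mR=-190/351 → advance -1; mR−mL=-310/1053 → turn -1·90°
n=4: pose=(8,4,S); sL=160/557, sR=32/73; mL=-80/557, mR=-20592/40661; mL+mR=-26432/40661 → advance -1; mR−mL=-14752/40661 → turn -1·90°
n=5: pose=(8,5,W); sL=80/197, sR=80/293; mL=-40/197, mR=-31320/57721; mL+mR=-43040/57721 → advance -1; mR−mL=-19600/57721 → turn -1·90°

0 160/557 32/73 -80/557 -20592/40661 8 4 S
1 80/197 80/293 -40/197 -31320/57721 8 5 W
2 32/97 160/689 -16/97 -29808/66833 9 5 N
3 20/81 40/117 -10/81 -440/1053 9 4 E
4 160/557 32/73 -80/557 -20592/40661 8 4 S
5 80/197 80/293 -40/197 -31320/57721 8 5 W
final 9 5 N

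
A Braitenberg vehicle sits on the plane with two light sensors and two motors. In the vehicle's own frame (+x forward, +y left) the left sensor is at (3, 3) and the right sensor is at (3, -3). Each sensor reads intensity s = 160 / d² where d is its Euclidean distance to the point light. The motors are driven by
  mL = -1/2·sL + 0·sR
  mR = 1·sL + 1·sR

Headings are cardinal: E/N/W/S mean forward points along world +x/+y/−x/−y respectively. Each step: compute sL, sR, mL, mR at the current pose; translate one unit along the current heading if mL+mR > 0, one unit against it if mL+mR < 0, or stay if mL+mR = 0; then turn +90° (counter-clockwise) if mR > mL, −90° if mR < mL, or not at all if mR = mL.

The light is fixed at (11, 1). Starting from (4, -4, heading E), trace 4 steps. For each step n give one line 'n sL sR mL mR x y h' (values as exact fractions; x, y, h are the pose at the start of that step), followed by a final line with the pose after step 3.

0 8 2 -4 10 4 -4 E
1 32/17 160/13 -16/17 3136/221 5 -4 N
2 16/13 80/41 -8/13 1696/533 5 -3 W
3 32/13 160/149 -16/13 6848/1937 4 -3 S
final 4 -4 E

n=0: pose=(4,-4,E); sL=8, sR=2; mL=-4, mR=10; mL+mR=6 → advance +1; mR−mL=14 → turn +1·90°
n=1: pose=(5,-4,N); sL=32/17, sR=160/13; mL=-16/17, mR=3136/221; mL+mR=2928/221 → advance +1; mR−mL=3344/221 → turn +1·90°
n=2: pose=(5,-3,W); sL=16/13, sR=80/41; mL=-8/13, mR=1696/533; mL+mR=1368/533 → advance +1; mR−mL=2024/533 → turn +1·90°
n=3: pose=(4,-3,S); sL=32/13, sR=160/149; mL=-16/13, mR=6848/1937; mL+mR=4464/1937 → advance +1; mR−mL=9232/1937 → turn +1·90°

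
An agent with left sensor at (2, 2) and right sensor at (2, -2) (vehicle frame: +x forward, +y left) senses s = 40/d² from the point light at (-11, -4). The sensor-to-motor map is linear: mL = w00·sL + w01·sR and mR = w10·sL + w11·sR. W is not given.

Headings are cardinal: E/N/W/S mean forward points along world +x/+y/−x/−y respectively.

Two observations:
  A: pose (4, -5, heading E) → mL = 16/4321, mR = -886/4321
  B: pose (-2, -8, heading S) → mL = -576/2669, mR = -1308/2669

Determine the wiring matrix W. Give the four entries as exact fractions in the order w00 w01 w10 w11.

obs A: pose=(4,-5,E) → sL=4/29, sR=20/149, mL=16/4321, mR=-886/4321
obs B: pose=(-2,-8,S) → sL=40/157, sR=8/17, mL=-576/2669, mR=-1308/2669
sensor matrix S = [[4/29, 20/149], [40/157, 8/17]]; det S = 354176/11532749
solve [mL_A; mL_B] = S·[w00; w01] and [mR_A; mR_B] = S·[w10; w11]:
  w00 = 1, w01 = -1, w10 = -1, w11 = -1/2

1 -1 -1 -1/2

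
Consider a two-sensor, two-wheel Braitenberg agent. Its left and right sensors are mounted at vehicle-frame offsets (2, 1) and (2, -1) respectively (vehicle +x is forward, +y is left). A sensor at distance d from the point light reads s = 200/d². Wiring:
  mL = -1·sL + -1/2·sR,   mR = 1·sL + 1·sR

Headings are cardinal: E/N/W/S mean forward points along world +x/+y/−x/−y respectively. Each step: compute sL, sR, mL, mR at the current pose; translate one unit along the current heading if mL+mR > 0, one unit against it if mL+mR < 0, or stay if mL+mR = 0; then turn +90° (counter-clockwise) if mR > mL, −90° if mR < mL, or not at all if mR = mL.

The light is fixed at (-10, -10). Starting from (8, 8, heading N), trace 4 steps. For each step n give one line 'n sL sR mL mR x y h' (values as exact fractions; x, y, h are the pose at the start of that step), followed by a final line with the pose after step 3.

0 200/689 200/761 -221100/524329 290000/524329 8 8 N
1 10/29 25/82 -2365/4756 1545/2378 8 9 W
2 200/613 40/109 -34060/66817 46320/66817 7 9 S
3 100/361 4/13 -2022/4693 2744/4693 7 8 E
final 8 8 N

n=0: pose=(8,8,N); sL=200/689, sR=200/761; mL=-221100/524329, mR=290000/524329; mL+mR=100/761 → advance +1; mR−mL=511100/524329 → turn +1·90°
n=1: pose=(8,9,W); sL=10/29, sR=25/82; mL=-2365/4756, mR=1545/2378; mL+mR=25/164 → advance +1; mR−mL=5455/4756 → turn +1·90°
n=2: pose=(7,9,S); sL=200/613, sR=40/109; mL=-34060/66817, mR=46320/66817; mL+mR=20/109 → advance +1; mR−mL=80380/66817 → turn +1·90°
n=3: pose=(7,8,E); sL=100/361, sR=4/13; mL=-2022/4693, mR=2744/4693; mL+mR=2/13 → advance +1; mR−mL=4766/4693 → turn +1·90°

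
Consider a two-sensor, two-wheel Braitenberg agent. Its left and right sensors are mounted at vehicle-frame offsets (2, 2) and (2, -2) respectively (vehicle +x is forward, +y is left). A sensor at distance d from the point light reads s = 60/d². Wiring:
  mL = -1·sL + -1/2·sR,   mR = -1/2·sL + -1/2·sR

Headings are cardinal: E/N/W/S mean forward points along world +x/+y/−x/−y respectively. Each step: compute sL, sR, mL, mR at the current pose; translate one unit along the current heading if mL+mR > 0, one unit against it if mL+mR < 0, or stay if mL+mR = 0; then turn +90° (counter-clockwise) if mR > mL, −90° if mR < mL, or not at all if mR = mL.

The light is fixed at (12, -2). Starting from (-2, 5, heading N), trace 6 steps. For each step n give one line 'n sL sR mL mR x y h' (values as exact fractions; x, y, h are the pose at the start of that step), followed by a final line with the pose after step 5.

0 60/337 4/15 -1574/5055 -1124/5055 -2 5 N
1 15/68 3/16 -171/544 -111/544 -2 4 W
2 60/137 60/241 -18570/33017 -11340/33017 -1 4 S
3 30/101 30/73 -3705/7373 -2610/7373 -1 5 E
4 60/337 4/15 -1574/5055 -1124/5055 -2 5 N
5 15/68 3/16 -171/544 -111/544 -2 4 W
final -1 4 S

n=0: pose=(-2,5,N); sL=60/337, sR=4/15; mL=-1574/5055, mR=-1124/5055; mL+mR=-2698/5055 → advance -1; mR−mL=30/337 → turn +1·90°
n=1: pose=(-2,4,W); sL=15/68, sR=3/16; mL=-171/544, mR=-111/544; mL+mR=-141/272 → advance -1; mR−mL=15/136 → turn +1·90°
n=2: pose=(-1,4,S); sL=60/137, sR=60/241; mL=-18570/33017, mR=-11340/33017; mL+mR=-29910/33017 → advance -1; mR−mL=30/137 → turn +1·90°
n=3: pose=(-1,5,E); sL=30/101, sR=30/73; mL=-3705/7373, mR=-2610/7373; mL+mR=-6315/7373 → advance -1; mR−mL=15/101 → turn +1·90°
n=4: pose=(-2,5,N); sL=60/337, sR=4/15; mL=-1574/5055, mR=-1124/5055; mL+mR=-2698/5055 → advance -1; mR−mL=30/337 → turn +1·90°
n=5: pose=(-2,4,W); sL=15/68, sR=3/16; mL=-171/544, mR=-111/544; mL+mR=-141/272 → advance -1; mR−mL=15/136 → turn +1·90°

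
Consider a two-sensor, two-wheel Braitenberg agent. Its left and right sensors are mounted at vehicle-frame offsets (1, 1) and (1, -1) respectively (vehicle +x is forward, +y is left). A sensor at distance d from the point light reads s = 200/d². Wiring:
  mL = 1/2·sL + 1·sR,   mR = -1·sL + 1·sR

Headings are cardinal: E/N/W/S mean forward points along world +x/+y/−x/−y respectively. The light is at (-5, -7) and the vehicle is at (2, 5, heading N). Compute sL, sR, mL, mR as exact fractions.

40/41 200/233 12860/9553 -1120/9553

left sensor world pos  = (1, 6); dL² = 205
right sensor world pos = (3, 6); dR² = 233
sL = 200/205 = 40/41
sR = 200/233 = 200/233
mL = 1/2·sL + 1·sR = 12860/9553
mR = -1·sL + 1·sR = -1120/9553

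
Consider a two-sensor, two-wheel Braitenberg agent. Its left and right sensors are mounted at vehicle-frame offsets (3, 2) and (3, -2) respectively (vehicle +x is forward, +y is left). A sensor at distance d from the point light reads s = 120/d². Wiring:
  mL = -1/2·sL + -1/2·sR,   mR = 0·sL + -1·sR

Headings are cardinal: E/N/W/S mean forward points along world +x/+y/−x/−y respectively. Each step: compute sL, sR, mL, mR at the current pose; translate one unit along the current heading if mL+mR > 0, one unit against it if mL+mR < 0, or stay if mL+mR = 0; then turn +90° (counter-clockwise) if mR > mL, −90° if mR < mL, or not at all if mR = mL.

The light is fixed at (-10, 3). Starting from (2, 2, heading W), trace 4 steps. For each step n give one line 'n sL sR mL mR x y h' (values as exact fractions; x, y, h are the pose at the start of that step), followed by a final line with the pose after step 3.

n=0: pose=(2,2,W); sL=4/3, sR=60/41; mL=-172/123, mR=-60/41; mL+mR=-352/123 → advance -1; mR−mL=-8/123 → turn -1·90°
n=1: pose=(3,2,N); sL=24/25, sR=120/229; mL=-4248/5725, mR=-120/229; mL+mR=-7248/5725 → advance -1; mR−mL=1248/5725 → turn +1·90°
n=2: pose=(3,1,W); sL=30/29, sR=6/5; mL=-162/145, mR=-6/5; mL+mR=-336/145 → advance -1; mR−mL=-12/145 → turn -1·90°
n=3: pose=(4,1,N); sL=24/29, sR=120/257; mL=-4824/7453, mR=-120/257; mL+mR=-8304/7453 → advance -1; mR−mL=1344/7453 → turn +1·90°

0 4/3 60/41 -172/123 -60/41 2 2 W
1 24/25 120/229 -4248/5725 -120/229 3 2 N
2 30/29 6/5 -162/145 -6/5 3 1 W
3 24/29 120/257 -4824/7453 -120/257 4 1 N
final 4 0 W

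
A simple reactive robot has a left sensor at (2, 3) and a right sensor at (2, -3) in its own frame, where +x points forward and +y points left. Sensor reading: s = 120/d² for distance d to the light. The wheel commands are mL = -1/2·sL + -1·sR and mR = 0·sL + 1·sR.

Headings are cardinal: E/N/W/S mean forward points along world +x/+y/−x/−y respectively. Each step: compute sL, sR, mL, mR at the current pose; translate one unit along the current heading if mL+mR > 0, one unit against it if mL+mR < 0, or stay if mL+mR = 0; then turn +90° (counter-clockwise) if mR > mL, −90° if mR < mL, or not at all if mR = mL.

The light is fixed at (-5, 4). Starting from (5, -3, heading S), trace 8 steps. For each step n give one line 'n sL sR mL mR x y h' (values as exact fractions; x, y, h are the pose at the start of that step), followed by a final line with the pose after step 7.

n=0: pose=(5,-3,S); sL=12/25, sR=12/13; mL=-378/325, mR=12/13; mL+mR=-6/25 → advance -1; mR−mL=678/325 → turn +1·90°
n=1: pose=(5,-2,E); sL=40/51, sR=8/15; mL=-236/255, mR=8/15; mL+mR=-20/51 → advance -1; mR−mL=124/85 → turn +1·90°
n=2: pose=(4,-2,N); sL=30/13, sR=3/4; mL=-99/52, mR=3/4; mL+mR=-15/13 → advance -1; mR−mL=69/26 → turn +1·90°
n=3: pose=(4,-3,W); sL=120/149, sR=24/13; mL=-4356/1937, mR=24/13; mL+mR=-60/149 → advance -1; mR−mL=7932/1937 → turn +1·90°
n=4: pose=(5,-3,S); sL=12/25, sR=12/13; mL=-378/325, mR=12/13; mL+mR=-6/25 → advance -1; mR−mL=678/325 → turn +1·90°
n=5: pose=(5,-2,E); sL=40/51, sR=8/15; mL=-236/255, mR=8/15; mL+mR=-20/51 → advance -1; mR−mL=124/85 → turn +1·90°
n=6: pose=(4,-2,N); sL=30/13, sR=3/4; mL=-99/52, mR=3/4; mL+mR=-15/13 → advance -1; mR−mL=69/26 → turn +1·90°
n=7: pose=(4,-3,W); sL=120/149, sR=24/13; mL=-4356/1937, mR=24/13; mL+mR=-60/149 → advance -1; mR−mL=7932/1937 → turn +1·90°

0 12/25 12/13 -378/325 12/13 5 -3 S
1 40/51 8/15 -236/255 8/15 5 -2 E
2 30/13 3/4 -99/52 3/4 4 -2 N
3 120/149 24/13 -4356/1937 24/13 4 -3 W
4 12/25 12/13 -378/325 12/13 5 -3 S
5 40/51 8/15 -236/255 8/15 5 -2 E
6 30/13 3/4 -99/52 3/4 4 -2 N
7 120/149 24/13 -4356/1937 24/13 4 -3 W
final 5 -3 S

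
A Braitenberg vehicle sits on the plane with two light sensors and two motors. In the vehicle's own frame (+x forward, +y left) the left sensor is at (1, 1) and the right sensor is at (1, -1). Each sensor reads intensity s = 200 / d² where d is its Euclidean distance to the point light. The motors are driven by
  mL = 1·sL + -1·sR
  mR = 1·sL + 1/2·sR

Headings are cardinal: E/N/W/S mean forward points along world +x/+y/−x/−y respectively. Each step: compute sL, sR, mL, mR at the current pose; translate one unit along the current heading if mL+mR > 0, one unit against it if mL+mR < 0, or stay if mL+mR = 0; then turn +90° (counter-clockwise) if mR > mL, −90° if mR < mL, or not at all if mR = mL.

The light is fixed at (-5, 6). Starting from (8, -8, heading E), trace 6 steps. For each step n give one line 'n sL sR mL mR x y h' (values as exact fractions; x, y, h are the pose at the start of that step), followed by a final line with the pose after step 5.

n=0: pose=(8,-8,E); sL=40/73, sR=200/421; mL=2240/30733, mR=24140/30733; mL+mR=26380/30733 → advance +1; mR−mL=300/421 → turn +1·90°
n=1: pose=(9,-8,N); sL=100/169, sR=100/197; mL=2800/33293, mR=28150/33293; mL+mR=30950/33293 → advance +1; mR−mL=150/197 → turn +1·90°
n=2: pose=(9,-7,W); sL=40/73, sR=200/313; mL=-2080/22849, mR=19820/22849; mL+mR=17740/22849 → advance +1; mR−mL=300/313 → turn +1·90°
n=3: pose=(8,-7,S); sL=25/49, sR=10/17; mL=-65/833, mR=670/833; mL+mR=605/833 → advance +1; mR−mL=15/17 → turn +1·90°
n=4: pose=(8,-8,E); sL=40/73, sR=200/421; mL=2240/30733, mR=24140/30733; mL+mR=26380/30733 → advance +1; mR−mL=300/421 → turn +1·90°
n=5: pose=(9,-8,N); sL=100/169, sR=100/197; mL=2800/33293, mR=28150/33293; mL+mR=30950/33293 → advance +1; mR−mL=150/197 → turn +1·90°

0 40/73 200/421 2240/30733 24140/30733 8 -8 E
1 100/169 100/197 2800/33293 28150/33293 9 -8 N
2 40/73 200/313 -2080/22849 19820/22849 9 -7 W
3 25/49 10/17 -65/833 670/833 8 -7 S
4 40/73 200/421 2240/30733 24140/30733 8 -8 E
5 100/169 100/197 2800/33293 28150/33293 9 -8 N
final 9 -7 W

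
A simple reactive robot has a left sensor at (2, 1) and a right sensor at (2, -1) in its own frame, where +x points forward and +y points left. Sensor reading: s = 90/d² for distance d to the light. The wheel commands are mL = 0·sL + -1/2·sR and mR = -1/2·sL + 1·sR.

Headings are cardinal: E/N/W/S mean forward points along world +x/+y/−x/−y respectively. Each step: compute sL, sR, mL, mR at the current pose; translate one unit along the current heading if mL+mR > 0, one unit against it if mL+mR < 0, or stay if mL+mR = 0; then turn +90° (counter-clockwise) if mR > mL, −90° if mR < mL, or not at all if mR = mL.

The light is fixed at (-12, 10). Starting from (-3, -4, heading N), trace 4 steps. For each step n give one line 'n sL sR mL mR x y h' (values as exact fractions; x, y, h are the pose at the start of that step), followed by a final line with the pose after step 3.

0 45/104 45/122 -45/244 1935/12688 -3 -4 N
1 18/61 18/49 -9/49 657/2989 -3 -5 W
2 9/37 45/169 -45/338 1809/12506 -4 -5 S
3 18/65 90/389 -45/389 2349/25285 -4 -6 E
final -5 -6 N

n=0: pose=(-3,-4,N); sL=45/104, sR=45/122; mL=-45/244, mR=1935/12688; mL+mR=-405/12688 → advance -1; mR−mL=4275/12688 → turn +1·90°
n=1: pose=(-3,-5,W); sL=18/61, sR=18/49; mL=-9/49, mR=657/2989; mL+mR=108/2989 → advance +1; mR−mL=1206/2989 → turn +1·90°
n=2: pose=(-4,-5,S); sL=9/37, sR=45/169; mL=-45/338, mR=1809/12506; mL+mR=72/6253 → advance +1; mR−mL=1737/6253 → turn +1·90°
n=3: pose=(-4,-6,E); sL=18/65, sR=90/389; mL=-45/389, mR=2349/25285; mL+mR=-576/25285 → advance -1; mR−mL=5274/25285 → turn +1·90°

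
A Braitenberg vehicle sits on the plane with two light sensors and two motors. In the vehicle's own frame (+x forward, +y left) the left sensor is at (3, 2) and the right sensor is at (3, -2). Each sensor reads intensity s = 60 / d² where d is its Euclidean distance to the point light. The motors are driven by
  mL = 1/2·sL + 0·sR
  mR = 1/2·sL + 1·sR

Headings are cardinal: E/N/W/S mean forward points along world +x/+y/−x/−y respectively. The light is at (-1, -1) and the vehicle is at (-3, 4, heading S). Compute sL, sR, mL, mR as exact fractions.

15 3 15/2 21/2

left sensor world pos  = (-1, 1); dL² = 4
right sensor world pos = (-5, 1); dR² = 20
sL = 60/4 = 15
sR = 60/20 = 3
mL = 1/2·sL + 0·sR = 15/2
mR = 1/2·sL + 1·sR = 21/2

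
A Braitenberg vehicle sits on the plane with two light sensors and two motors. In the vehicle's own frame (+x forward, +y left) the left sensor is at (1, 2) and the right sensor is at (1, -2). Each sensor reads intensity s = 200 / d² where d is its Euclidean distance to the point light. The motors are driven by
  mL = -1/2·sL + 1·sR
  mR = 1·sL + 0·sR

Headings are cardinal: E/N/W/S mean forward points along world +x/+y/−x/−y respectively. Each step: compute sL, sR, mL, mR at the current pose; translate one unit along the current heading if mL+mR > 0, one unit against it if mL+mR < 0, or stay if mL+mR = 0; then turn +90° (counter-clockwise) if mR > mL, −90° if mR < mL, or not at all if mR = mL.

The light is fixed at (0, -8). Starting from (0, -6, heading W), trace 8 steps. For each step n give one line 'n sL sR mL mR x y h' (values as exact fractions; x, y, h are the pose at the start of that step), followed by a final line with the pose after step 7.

0 200 200/17 -1500/17 200 0 -6 W
1 100 20 -30 100 -1 -6 S
2 200/9 200 1700/9 200/9 -1 -7 E
3 50 50 25 50 0 -7 S
4 40 40 20 40 0 -8 E
5 100 20 -30 100 1 -8 N
6 200 200/9 -700/9 200 1 -7 W
7 50 50 25 50 0 -7 S
final 0 -8 E

n=0: pose=(0,-6,W); sL=200, sR=200/17; mL=-1500/17, mR=200; mL+mR=1900/17 → advance +1; mR−mL=4900/17 → turn +1·90°
n=1: pose=(-1,-6,S); sL=100, sR=20; mL=-30, mR=100; mL+mR=70 → advance +1; mR−mL=130 → turn +1·90°
n=2: pose=(-1,-7,E); sL=200/9, sR=200; mL=1700/9, mR=200/9; mL+mR=1900/9 → advance +1; mR−mL=-500/3 → turn -1·90°
n=3: pose=(0,-7,S); sL=50, sR=50; mL=25, mR=50; mL+mR=75 → advance +1; mR−mL=25 → turn +1·90°
n=4: pose=(0,-8,E); sL=40, sR=40; mL=20, mR=40; mL+mR=60 → advance +1; mR−mL=20 → turn +1·90°
n=5: pose=(1,-8,N); sL=100, sR=20; mL=-30, mR=100; mL+mR=70 → advance +1; mR−mL=130 → turn +1·90°
n=6: pose=(1,-7,W); sL=200, sR=200/9; mL=-700/9, mR=200; mL+mR=1100/9 → advance +1; mR−mL=2500/9 → turn +1·90°
n=7: pose=(0,-7,S); sL=50, sR=50; mL=25, mR=50; mL+mR=75 → advance +1; mR−mL=25 → turn +1·90°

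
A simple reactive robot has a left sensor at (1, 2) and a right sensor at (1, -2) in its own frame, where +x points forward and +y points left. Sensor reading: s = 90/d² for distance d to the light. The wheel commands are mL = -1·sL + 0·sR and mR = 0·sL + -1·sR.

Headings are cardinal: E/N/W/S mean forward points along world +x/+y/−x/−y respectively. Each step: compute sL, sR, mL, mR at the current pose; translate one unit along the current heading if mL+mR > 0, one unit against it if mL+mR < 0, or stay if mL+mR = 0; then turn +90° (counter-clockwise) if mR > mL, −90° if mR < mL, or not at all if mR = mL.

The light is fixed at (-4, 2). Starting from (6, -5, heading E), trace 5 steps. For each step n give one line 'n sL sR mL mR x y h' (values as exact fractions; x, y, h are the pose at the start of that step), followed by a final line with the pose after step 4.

0 45/73 45/101 -45/73 -45/101 6 -5 E
1 18/17 90/157 -18/17 -90/157 5 -5 N
2 45/82 9/10 -45/82 -9/10 5 -6 W
3 90/113 90/193 -90/113 -90/193 6 -6 N
4 45/101 9/13 -45/101 -9/13 6 -7 W
final 7 -7 N

n=0: pose=(6,-5,E); sL=45/73, sR=45/101; mL=-45/73, mR=-45/101; mL+mR=-7830/7373 → advance -1; mR−mL=1260/7373 → turn +1·90°
n=1: pose=(5,-5,N); sL=18/17, sR=90/157; mL=-18/17, mR=-90/157; mL+mR=-4356/2669 → advance -1; mR−mL=1296/2669 → turn +1·90°
n=2: pose=(5,-6,W); sL=45/82, sR=9/10; mL=-45/82, mR=-9/10; mL+mR=-297/205 → advance -1; mR−mL=-72/205 → turn -1·90°
n=3: pose=(6,-6,N); sL=90/113, sR=90/193; mL=-90/113, mR=-90/193; mL+mR=-27540/21809 → advance -1; mR−mL=7200/21809 → turn +1·90°
n=4: pose=(6,-7,W); sL=45/101, sR=9/13; mL=-45/101, mR=-9/13; mL+mR=-1494/1313 → advance -1; mR−mL=-324/1313 → turn -1·90°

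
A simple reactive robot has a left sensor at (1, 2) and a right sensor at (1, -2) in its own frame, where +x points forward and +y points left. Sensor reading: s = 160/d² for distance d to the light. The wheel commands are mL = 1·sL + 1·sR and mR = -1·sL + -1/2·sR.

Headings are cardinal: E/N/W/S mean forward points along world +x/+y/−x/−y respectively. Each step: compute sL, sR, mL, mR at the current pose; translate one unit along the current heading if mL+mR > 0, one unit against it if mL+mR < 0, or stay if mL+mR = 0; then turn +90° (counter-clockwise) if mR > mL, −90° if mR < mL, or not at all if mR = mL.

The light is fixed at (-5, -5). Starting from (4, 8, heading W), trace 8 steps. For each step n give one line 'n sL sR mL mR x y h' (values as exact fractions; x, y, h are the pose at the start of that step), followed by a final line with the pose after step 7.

n=0: pose=(4,8,W); sL=32/37, sR=160/289; mL=15168/10693, mR=-12208/10693; mL+mR=80/289 → advance +1; mR−mL=-27376/10693 → turn -1·90°
n=1: pose=(3,8,N); sL=20/29, sR=20/37; mL=1320/1073, mR=-1030/1073; mL+mR=10/37 → advance +1; mR−mL=-2350/1073 → turn -1·90°
n=2: pose=(3,9,E); sL=160/337, sR=32/45; mL=17984/15165, mR=-12592/15165; mL+mR=16/45 → advance +1; mR−mL=-10192/5055 → turn -1·90°
n=3: pose=(4,9,S); sL=16/29, sR=80/109; mL=4064/3161, mR=-2904/3161; mL+mR=40/109 → advance +1; mR−mL=-6968/3161 → turn -1·90°
n=4: pose=(4,8,W); sL=32/37, sR=160/289; mL=15168/10693, mR=-12208/10693; mL+mR=80/289 → advance +1; mR−mL=-27376/10693 → turn -1·90°
n=5: pose=(3,8,N); sL=20/29, sR=20/37; mL=1320/1073, mR=-1030/1073; mL+mR=10/37 → advance +1; mR−mL=-2350/1073 → turn -1·90°
n=6: pose=(3,9,E); sL=160/337, sR=32/45; mL=17984/15165, mR=-12592/15165; mL+mR=16/45 → advance +1; mR−mL=-10192/5055 → turn -1·90°
n=7: pose=(4,9,S); sL=16/29, sR=80/109; mL=4064/3161, mR=-2904/3161; mL+mR=40/109 → advance +1; mR−mL=-6968/3161 → turn -1·90°

0 32/37 160/289 15168/10693 -12208/10693 4 8 W
1 20/29 20/37 1320/1073 -1030/1073 3 8 N
2 160/337 32/45 17984/15165 -12592/15165 3 9 E
3 16/29 80/109 4064/3161 -2904/3161 4 9 S
4 32/37 160/289 15168/10693 -12208/10693 4 8 W
5 20/29 20/37 1320/1073 -1030/1073 3 8 N
6 160/337 32/45 17984/15165 -12592/15165 3 9 E
7 16/29 80/109 4064/3161 -2904/3161 4 9 S
final 4 8 W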